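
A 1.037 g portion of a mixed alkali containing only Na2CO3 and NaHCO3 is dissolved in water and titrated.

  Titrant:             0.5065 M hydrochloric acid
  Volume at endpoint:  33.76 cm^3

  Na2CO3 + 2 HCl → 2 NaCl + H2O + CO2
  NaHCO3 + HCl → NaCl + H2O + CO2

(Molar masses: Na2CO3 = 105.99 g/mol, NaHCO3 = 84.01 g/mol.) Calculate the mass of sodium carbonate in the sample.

0.6827 g

n(HCl) = 0.03376 × 0.5065 = 0.01710 mol
Let x = n(Na2CO3), y = n(NaHCO3).
Titrant: 2x + 1y = 0.01710;  mass: 105.99x + 84.01y = 1.037
Solving, x = 6.441 × 10^-3 mol, y = 4.218 × 10^-3 mol
mass of Na2CO3 = 6.441 × 10^-3 × 105.99 = 0.6827 g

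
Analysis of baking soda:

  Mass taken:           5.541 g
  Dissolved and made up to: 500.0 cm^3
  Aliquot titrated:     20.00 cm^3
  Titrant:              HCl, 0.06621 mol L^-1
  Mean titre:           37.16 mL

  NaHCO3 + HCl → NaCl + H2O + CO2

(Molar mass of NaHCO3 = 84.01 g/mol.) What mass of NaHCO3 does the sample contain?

5.167 g

n(HCl) per titration = 0.03716 × 0.06621 = 2.460 × 10^-3 mol
n(NaHCO3) in each aliquot = 2.460 × 10^-3 mol (1:1 ratio)
n(NaHCO3) in the whole flask = 2.460 × 10^-3 × 500.0/20.00 = 0.06151 mol
mass of NaHCO3 = 0.06151 × 84.01 = 5.167 g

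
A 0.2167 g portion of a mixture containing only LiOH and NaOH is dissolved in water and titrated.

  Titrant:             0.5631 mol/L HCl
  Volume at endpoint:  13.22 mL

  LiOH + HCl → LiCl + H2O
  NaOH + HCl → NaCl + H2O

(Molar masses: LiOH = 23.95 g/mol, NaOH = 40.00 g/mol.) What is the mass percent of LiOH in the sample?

55.82 %

n(HCl) = 0.01322 × 0.5631 = 7.444 × 10^-3 mol
Let x = n(LiOH), y = n(NaOH).
Titrant: 1x + 1y = 7.444 × 10^-3;  mass: 23.95x + 40.00y = 0.2167
Solving, x = 5.051 × 10^-3 mol, y = 2.393 × 10^-3 mol
mass of LiOH = 5.051 × 10^-3 × 23.95 = 0.1210 g
% LiOH = 0.1210 / 0.2167 × 100 = 55.82 %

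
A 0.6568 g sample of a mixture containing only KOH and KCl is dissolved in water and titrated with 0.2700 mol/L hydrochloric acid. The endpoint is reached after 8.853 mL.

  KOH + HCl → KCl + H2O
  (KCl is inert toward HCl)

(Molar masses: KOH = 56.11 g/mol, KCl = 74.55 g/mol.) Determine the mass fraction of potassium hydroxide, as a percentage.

n(HCl) = 0.008853 × 0.2700 = 2.390 × 10^-3 mol
Let x = n(KOH), y = n(KCl).
Titrant: 1x = 2.390 × 10^-3;  mass: 56.11x + 74.55y = 0.6568
Solving, x = 2.390 × 10^-3 mol, y = 7.011 × 10^-3 mol
mass of KOH = 2.390 × 10^-3 × 56.11 = 0.1341 g
% KOH = 0.1341 / 0.6568 × 100 = 20.42 %

20.42 %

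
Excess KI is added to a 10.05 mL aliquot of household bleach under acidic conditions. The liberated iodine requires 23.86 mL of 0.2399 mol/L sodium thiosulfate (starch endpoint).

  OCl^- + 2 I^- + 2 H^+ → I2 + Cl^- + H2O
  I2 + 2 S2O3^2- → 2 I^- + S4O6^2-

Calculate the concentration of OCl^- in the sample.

n(S2O3^2-) = 0.02386 × 0.2399 = 5.724 × 10^-3 mol
n(I2) = n(S2O3^2-)/2 = 2.862 × 10^-3 mol
n(OCl^-) in the aliquot = 2.862 × 10^-3 mol (1:1 ratio)
[OCl^-] = 2.862 × 10^-3 / 0.01005 = 0.2848 mol/L

0.2848 mol/L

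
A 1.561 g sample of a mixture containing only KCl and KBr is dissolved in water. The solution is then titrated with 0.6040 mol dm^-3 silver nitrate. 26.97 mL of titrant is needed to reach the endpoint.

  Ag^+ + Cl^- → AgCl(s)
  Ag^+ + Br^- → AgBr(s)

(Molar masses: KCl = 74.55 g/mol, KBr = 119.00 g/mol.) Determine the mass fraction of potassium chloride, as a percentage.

n(AgNO3) = 0.02697 × 0.6040 = 0.01629 mol
Let x = n(KCl), y = n(KBr).
Titrant: 1x + 1y = 0.01629;  mass: 74.55x + 119.00y = 1.561
Solving, x = 8.493 × 10^-3 mol, y = 7.797 × 10^-3 mol
mass of KCl = 8.493 × 10^-3 × 74.55 = 0.6331 g
% KCl = 0.6331 / 1.561 × 100 = 40.56 %

40.56 %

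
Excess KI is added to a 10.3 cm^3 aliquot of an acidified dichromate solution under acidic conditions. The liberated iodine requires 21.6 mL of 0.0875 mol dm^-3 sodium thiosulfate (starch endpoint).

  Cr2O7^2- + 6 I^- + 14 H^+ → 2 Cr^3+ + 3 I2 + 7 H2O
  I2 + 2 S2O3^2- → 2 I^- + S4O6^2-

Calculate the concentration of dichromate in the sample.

0.0306 mol/L

n(S2O3^2-) = 0.0216 × 0.0875 = 1.89 × 10^-3 mol
n(I2) = n(S2O3^2-)/2 = 9.45 × 10^-4 mol
From the 1:3 ratio, n(Cr2O7^2-) in the aliquot = 1/3 × 9.45 × 10^-4 = 3.15 × 10^-4 mol
[Cr2O7^2-] = 3.15 × 10^-4 / 0.0103 = 0.0306 mol/L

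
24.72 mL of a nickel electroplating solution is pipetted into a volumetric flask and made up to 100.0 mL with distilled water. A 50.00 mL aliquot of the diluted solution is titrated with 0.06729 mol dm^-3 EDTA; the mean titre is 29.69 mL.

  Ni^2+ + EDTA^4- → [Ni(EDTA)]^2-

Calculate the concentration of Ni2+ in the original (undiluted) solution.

0.1616 mol/L

n(EDTA) = 0.02969 × 0.06729 = 1.998 × 10^-3 mol
n(Ni2+) in the aliquot = 1.998 × 10^-3 mol (1:1 ratio)
[Ni2+]_dilute = 1.998 × 10^-3 / 0.05000 = 0.03996 mol/L
Dilution factor = 100.0 / 24.72 = 4.045
[Ni2+]_stock = 0.03996 × 4.045 = 0.1616 mol/L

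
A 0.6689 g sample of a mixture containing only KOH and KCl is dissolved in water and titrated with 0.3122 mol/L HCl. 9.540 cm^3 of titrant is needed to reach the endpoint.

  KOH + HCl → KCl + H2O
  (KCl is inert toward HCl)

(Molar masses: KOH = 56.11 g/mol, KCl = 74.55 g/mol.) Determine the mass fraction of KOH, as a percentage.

24.98 %

n(HCl) = 0.009540 × 0.3122 = 2.978 × 10^-3 mol
Let x = n(KOH), y = n(KCl).
Titrant: 1x = 2.978 × 10^-3;  mass: 56.11x + 74.55y = 0.6689
Solving, x = 2.978 × 10^-3 mol, y = 6.731 × 10^-3 mol
mass of KOH = 2.978 × 10^-3 × 56.11 = 0.1671 g
% KOH = 0.1671 / 0.6689 × 100 = 24.98 %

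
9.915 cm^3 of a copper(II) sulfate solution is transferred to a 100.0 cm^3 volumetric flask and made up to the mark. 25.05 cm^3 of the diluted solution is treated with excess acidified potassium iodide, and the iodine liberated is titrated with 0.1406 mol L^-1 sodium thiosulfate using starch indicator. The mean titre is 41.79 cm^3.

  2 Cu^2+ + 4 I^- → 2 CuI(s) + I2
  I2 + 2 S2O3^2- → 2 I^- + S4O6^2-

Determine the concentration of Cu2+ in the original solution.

n(S2O3^2-) = 0.04179 × 0.1406 = 5.876 × 10^-3 mol
n(I2) = n(S2O3^2-)/2 = 2.938 × 10^-3 mol
From the 2:1 ratio, n(Cu2+) in the aliquot = 2/1 × 2.938 × 10^-3 = 5.876 × 10^-3 mol
[Cu2+]_dilute = 5.876 × 10^-3 / 0.02505 = 0.2346 mol/L
[Cu2+]_original = 0.2346 × 100.0/9.915 = 2.366 mol/L

2.366 mol/L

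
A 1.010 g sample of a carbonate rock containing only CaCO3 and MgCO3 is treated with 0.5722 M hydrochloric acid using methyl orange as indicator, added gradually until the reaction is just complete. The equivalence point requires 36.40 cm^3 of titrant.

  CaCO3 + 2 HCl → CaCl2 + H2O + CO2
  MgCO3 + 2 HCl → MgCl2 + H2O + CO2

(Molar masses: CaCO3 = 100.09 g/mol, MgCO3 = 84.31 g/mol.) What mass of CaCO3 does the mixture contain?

n(HCl) = 0.03640 × 0.5722 = 0.02083 mol
Let x = n(CaCO3), y = n(MgCO3).
Titrant: 2x + 2y = 0.02083;  mass: 100.09x + 84.31y = 1.010
Solving, x = 8.365 × 10^-3 mol, y = 2.050 × 10^-3 mol
mass of CaCO3 = 8.365 × 10^-3 × 100.09 = 0.8372 g

0.8372 g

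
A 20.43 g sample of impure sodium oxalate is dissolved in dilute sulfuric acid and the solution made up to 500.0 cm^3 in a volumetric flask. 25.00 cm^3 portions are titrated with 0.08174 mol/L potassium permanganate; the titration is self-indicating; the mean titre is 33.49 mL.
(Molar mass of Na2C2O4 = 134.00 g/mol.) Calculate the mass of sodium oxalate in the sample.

2 MnO4^- + 5 C2O4^2- + 16 H^+ → 2 Mn^2+ + 10 CO2 + 8 H2O
n(KMnO4) per titration = 0.03349 × 0.08174 = 2.737 × 10^-3 mol
From the 5:2 ratio, n(Na2C2O4) in each aliquot = 5/2 × 2.737 × 10^-3 = 6.844 × 10^-3 mol
n(Na2C2O4) in the whole flask = 6.844 × 10^-3 × 500.0/25.00 = 0.1369 mol
mass of Na2C2O4 = 0.1369 × 134.00 = 18.34 g

18.34 g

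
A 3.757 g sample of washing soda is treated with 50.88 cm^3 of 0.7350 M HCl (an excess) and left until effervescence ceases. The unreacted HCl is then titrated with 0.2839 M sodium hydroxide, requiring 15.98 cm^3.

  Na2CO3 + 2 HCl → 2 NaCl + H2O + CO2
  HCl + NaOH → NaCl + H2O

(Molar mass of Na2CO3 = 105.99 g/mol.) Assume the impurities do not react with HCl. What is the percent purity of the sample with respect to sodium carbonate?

46.35 %

n(HCl) added = 0.05088 × 0.7350 = 0.03740 mol
n(NaOH) used in back-titration = 0.01598 × 0.2839 = 4.537 × 10^-3 mol
n(HCl) left over = 4.537 × 10^-3 mol (1:1 ratio)
n(HCl) consumed by analyte = 0.03740 − 4.537 × 10^-3 = 0.03286 mol
From the 1:2 ratio, n(Na2CO3) = 1/2 × 0.03286 = 0.01643 mol
mass of Na2CO3 = 0.01643 × 105.99 = 1.741 g
% Na2CO3 = 1.741 / 3.757 × 100 = 46.35 %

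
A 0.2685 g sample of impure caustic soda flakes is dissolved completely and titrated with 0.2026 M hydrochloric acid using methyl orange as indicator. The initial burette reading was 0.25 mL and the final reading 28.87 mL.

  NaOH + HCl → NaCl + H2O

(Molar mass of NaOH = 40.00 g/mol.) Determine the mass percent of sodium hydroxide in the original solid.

86.38 %

n(HCl) = 0.02862 L × 0.2026 mol/L = 5.798 × 10^-3 mol
n(NaOH) = 5.798 × 10^-3 mol (1:1 ratio)
mass of NaOH = 5.798 × 10^-3 × 40.00 g/mol = 0.2319 g
% NaOH = 0.2319 / 0.2685 × 100 = 86.38 %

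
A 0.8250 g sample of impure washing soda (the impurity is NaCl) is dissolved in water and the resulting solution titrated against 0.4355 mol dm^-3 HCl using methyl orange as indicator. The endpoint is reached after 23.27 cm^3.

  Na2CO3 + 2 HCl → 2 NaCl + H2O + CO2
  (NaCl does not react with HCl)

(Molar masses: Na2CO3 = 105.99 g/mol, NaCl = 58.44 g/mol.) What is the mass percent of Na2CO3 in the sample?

65.10 %

n(HCl) = 0.02327 × 0.4355 = 0.01013 mol
Let x = n(Na2CO3), y = n(NaCl).
Titrant: 2x = 0.01013;  mass: 105.99x + 58.44y = 0.8250
Solving, x = 5.067 × 10^-3 mol, y = 4.927 × 10^-3 mol
mass of Na2CO3 = 5.067 × 10^-3 × 105.99 = 0.5371 g
% Na2CO3 = 0.5371 / 0.8250 × 100 = 65.10 %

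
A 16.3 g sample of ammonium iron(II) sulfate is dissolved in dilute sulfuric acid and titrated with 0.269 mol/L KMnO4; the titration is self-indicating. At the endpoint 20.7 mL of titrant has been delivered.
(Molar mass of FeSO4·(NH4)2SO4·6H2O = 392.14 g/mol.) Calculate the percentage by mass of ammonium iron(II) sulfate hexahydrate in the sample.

67.0 %

MnO4^- + 5 Fe^2+ + 8 H^+ → Mn^2+ + 5 Fe^3+ + 4 H2O
n(KMnO4) = 0.0207 L × 0.269 mol/L = 5.57 × 10^-3 mol
From the 5:1 ratio, n(FeSO4·(NH4)2SO4·6H2O) = 5/1 × 5.57 × 10^-3 = 0.0278 mol
mass of FeSO4·(NH4)2SO4·6H2O = 0.0278 × 392.14 g/mol = 10.9 g
% FeSO4·(NH4)2SO4·6H2O = 10.9 / 16.3 × 100 = 67.0 %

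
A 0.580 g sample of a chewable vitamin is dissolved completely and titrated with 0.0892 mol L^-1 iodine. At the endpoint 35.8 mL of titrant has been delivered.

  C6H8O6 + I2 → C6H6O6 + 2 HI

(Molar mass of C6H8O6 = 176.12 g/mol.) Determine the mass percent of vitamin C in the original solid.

n(I2) = 0.0358 L × 0.0892 mol/L = 3.19 × 10^-3 mol
n(C6H8O6) = 3.19 × 10^-3 mol (1:1 ratio)
mass of C6H8O6 = 3.19 × 10^-3 × 176.12 g/mol = 0.562 g
% C6H8O6 = 0.562 / 0.580 × 100 = 97.0 %

97.0 %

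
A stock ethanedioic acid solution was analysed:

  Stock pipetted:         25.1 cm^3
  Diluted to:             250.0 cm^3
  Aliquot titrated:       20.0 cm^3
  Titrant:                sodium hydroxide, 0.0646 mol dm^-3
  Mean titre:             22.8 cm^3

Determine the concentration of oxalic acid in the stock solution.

H2C2O4 + 2 NaOH → Na2C2O4 + 2 H2O
n(NaOH) = 0.0228 × 0.0646 = 1.47 × 10^-3 mol
From the 1:2 ratio, n(H2C2O4) in the aliquot = 1/2 × 1.47 × 10^-3 = 7.36 × 10^-4 mol
[H2C2O4]_dilute = 7.36 × 10^-4 / 0.0200 = 0.0368 mol/L
Dilution factor = 250.0 / 25.1 = 9.960
[H2C2O4]_stock = 0.0368 × 9.960 = 0.367 mol/L

0.367 mol/L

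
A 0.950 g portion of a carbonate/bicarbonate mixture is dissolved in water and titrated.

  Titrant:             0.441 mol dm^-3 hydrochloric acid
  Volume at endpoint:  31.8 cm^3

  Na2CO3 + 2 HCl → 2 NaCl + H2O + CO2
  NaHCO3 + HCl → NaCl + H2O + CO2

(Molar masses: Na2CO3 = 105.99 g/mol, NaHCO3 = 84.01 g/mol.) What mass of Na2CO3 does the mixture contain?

n(HCl) = 0.0318 × 0.441 = 0.0140 mol
Let x = n(Na2CO3), y = n(NaHCO3).
Titrant: 2x + 1y = 0.0140;  mass: 105.99x + 84.01y = 0.950
Solving, x = 3.68 × 10^-3 mol, y = 6.67 × 10^-3 mol
mass of Na2CO3 = 3.68 × 10^-3 × 105.99 = 0.390 g

0.390 g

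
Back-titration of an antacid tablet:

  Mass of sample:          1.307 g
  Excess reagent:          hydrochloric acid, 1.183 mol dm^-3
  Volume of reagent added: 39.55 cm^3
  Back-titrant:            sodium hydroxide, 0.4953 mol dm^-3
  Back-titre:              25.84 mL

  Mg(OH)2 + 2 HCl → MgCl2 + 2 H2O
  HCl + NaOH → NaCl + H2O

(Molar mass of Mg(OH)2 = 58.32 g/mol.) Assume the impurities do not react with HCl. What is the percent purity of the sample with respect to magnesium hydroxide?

75.83 %

n(HCl) added = 0.03955 × 1.183 = 0.04679 mol
n(NaOH) used in back-titration = 0.02584 × 0.4953 = 0.01280 mol
n(HCl) left over = 0.01280 mol (1:1 ratio)
n(HCl) consumed by analyte = 0.04679 − 0.01280 = 0.03399 mol
From the 1:2 ratio, n(Mg(OH)2) = 1/2 × 0.03399 = 0.01699 mol
mass of Mg(OH)2 = 0.01699 × 58.32 = 0.9911 g
% Mg(OH)2 = 0.9911 / 1.307 × 100 = 75.83 %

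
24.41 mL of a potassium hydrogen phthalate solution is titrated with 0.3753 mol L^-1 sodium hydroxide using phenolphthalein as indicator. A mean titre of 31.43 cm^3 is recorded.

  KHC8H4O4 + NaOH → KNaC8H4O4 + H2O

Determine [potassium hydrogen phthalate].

0.4832 mol/L

n(NaOH) = 0.03143 L × 0.3753 mol/L = 0.01180 mol
n(KHC8H4O4) = 0.01180 mol (1:1 mole ratio)
[KHC8H4O4] = 0.01180 mol / 0.02441 L = 0.4832 mol/L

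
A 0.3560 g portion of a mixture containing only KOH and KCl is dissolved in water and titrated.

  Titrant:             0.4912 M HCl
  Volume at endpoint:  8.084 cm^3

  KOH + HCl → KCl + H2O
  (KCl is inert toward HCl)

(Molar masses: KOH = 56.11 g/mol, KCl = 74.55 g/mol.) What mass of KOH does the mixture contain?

n(HCl) = 0.008084 × 0.4912 = 3.971 × 10^-3 mol
Let x = n(KOH), y = n(KCl).
Titrant: 1x = 3.971 × 10^-3;  mass: 56.11x + 74.55y = 0.3560
Solving, x = 3.971 × 10^-3 mol, y = 1.787 × 10^-3 mol
mass of KOH = 3.971 × 10^-3 × 56.11 = 0.2228 g

0.2228 g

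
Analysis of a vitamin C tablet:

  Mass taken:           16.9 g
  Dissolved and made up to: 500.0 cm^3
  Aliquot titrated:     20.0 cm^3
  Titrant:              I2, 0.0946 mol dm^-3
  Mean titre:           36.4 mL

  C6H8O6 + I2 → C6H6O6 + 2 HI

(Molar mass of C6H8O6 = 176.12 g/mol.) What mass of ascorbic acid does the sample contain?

n(I2) per titration = 0.0364 × 0.0946 = 3.44 × 10^-3 mol
n(C6H8O6) in each aliquot = 3.44 × 10^-3 mol (1:1 ratio)
n(C6H8O6) in the whole flask = 3.44 × 10^-3 × 500.0/20.0 = 0.0861 mol
mass of C6H8O6 = 0.0861 × 176.12 = 15.2 g

15.2 g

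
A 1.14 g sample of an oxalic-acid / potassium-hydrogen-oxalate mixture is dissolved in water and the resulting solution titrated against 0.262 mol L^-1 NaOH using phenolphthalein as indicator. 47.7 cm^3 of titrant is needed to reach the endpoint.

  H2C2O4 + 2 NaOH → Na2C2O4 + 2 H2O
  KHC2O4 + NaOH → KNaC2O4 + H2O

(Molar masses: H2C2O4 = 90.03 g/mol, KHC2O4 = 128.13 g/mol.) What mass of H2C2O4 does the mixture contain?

0.250 g

n(NaOH) = 0.0477 × 0.262 = 0.0125 mol
Let x = n(H2C2O4), y = n(KHC2O4).
Titrant: 2x + 1y = 0.0125;  mass: 90.03x + 128.13y = 1.14
Solving, x = 2.78 × 10^-3 mol, y = 6.95 × 10^-3 mol
mass of H2C2O4 = 2.78 × 10^-3 × 90.03 = 0.250 g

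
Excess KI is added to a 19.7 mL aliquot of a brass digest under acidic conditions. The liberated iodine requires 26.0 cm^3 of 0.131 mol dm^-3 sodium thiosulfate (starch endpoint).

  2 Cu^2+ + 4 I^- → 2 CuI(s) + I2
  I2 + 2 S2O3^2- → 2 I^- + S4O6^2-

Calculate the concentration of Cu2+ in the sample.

n(S2O3^2-) = 0.0260 × 0.131 = 3.41 × 10^-3 mol
n(I2) = n(S2O3^2-)/2 = 1.70 × 10^-3 mol
From the 2:1 ratio, n(Cu2+) in the aliquot = 2/1 × 1.70 × 10^-3 = 3.41 × 10^-3 mol
[Cu2+] = 3.41 × 10^-3 / 0.0197 = 0.173 mol/L

0.173 mol/L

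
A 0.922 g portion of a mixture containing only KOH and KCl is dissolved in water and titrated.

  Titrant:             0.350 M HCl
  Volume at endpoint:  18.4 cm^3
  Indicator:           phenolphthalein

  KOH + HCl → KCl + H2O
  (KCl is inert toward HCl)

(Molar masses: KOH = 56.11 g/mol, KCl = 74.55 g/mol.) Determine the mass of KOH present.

0.361 g

n(HCl) = 0.0184 × 0.350 = 6.44 × 10^-3 mol
Let x = n(KOH), y = n(KCl).
Titrant: 1x = 6.44 × 10^-3;  mass: 56.11x + 74.55y = 0.922
Solving, x = 6.44 × 10^-3 mol, y = 7.52 × 10^-3 mol
mass of KOH = 6.44 × 10^-3 × 56.11 = 0.361 g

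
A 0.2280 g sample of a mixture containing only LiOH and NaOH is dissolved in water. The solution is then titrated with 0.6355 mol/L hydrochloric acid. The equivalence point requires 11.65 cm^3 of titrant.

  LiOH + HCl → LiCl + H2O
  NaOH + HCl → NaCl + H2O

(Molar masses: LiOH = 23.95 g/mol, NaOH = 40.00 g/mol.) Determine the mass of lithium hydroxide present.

0.1017 g

n(HCl) = 0.01165 × 0.6355 = 7.404 × 10^-3 mol
Let x = n(LiOH), y = n(NaOH).
Titrant: 1x + 1y = 7.404 × 10^-3;  mass: 23.95x + 40.00y = 0.2280
Solving, x = 4.246 × 10^-3 mol, y = 3.158 × 10^-3 mol
mass of LiOH = 4.246 × 10^-3 × 23.95 = 0.1017 g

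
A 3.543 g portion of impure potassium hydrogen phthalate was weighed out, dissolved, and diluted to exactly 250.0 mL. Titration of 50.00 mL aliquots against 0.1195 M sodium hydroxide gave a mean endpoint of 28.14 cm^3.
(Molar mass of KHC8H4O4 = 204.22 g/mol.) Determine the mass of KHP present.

KHC8H4O4 + NaOH → KNaC8H4O4 + H2O
n(NaOH) per titration = 0.02814 × 0.1195 = 3.363 × 10^-3 mol
n(KHC8H4O4) in each aliquot = 3.363 × 10^-3 mol (1:1 ratio)
n(KHC8H4O4) in the whole flask = 3.363 × 10^-3 × 250.0/50.00 = 0.01681 mol
mass of KHC8H4O4 = 0.01681 × 204.22 = 3.434 g

3.434 g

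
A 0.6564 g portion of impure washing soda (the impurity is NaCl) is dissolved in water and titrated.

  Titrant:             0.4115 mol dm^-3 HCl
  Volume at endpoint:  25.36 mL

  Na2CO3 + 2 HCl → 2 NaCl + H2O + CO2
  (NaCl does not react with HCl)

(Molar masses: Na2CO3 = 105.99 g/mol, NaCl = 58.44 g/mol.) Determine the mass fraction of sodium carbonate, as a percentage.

n(HCl) = 0.02536 × 0.4115 = 0.01044 mol
Let x = n(Na2CO3), y = n(NaCl).
Titrant: 2x = 0.01044;  mass: 105.99x + 58.44y = 0.6564
Solving, x = 5.218 × 10^-3 mol, y = 1.769 × 10^-3 mol
mass of Na2CO3 = 5.218 × 10^-3 × 105.99 = 0.5530 g
% Na2CO3 = 0.5530 / 0.6564 × 100 = 84.25 %

84.25 %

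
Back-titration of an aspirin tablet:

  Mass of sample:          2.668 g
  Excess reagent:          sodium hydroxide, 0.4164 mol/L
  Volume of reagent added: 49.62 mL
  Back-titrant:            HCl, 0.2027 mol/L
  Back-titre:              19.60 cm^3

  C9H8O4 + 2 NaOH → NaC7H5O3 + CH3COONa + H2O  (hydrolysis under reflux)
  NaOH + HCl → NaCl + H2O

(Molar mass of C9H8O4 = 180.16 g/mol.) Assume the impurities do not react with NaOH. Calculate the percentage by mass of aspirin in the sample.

56.35 %

n(NaOH) added = 0.04962 × 0.4164 = 0.02066 mol
n(HCl) used in back-titration = 0.01960 × 0.2027 = 3.973 × 10^-3 mol
n(NaOH) left over = 3.973 × 10^-3 mol (1:1 ratio)
n(NaOH) consumed by analyte = 0.02066 − 3.973 × 10^-3 = 0.01669 mol
From the 1:2 ratio, n(C9H8O4) = 1/2 × 0.01669 = 8.344 × 10^-3 mol
mass of C9H8O4 = 8.344 × 10^-3 × 180.16 = 1.503 g
% C9H8O4 = 1.503 / 2.668 × 100 = 56.35 %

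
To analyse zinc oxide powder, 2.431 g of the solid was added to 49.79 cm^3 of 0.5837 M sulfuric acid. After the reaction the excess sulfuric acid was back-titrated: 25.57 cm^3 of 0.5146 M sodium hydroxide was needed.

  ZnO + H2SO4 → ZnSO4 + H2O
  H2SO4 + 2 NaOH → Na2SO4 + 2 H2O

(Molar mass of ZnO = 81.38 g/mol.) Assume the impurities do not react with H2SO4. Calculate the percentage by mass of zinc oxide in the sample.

75.26 %

n(H2SO4) added = 0.04979 × 0.5837 = 0.02906 mol
n(NaOH) used in back-titration = 0.02557 × 0.5146 = 0.01316 mol
From the 1:2 ratio, n(H2SO4) left over = 1/2 × 0.01316 = 6.579 × 10^-3 mol
n(H2SO4) consumed by analyte = 0.02906 − 6.579 × 10^-3 = 0.02248 mol
n(ZnO) = 0.02248 mol (1:1 ratio)
mass of ZnO = 0.02248 × 81.38 = 1.830 g
% ZnO = 1.830 / 2.431 × 100 = 75.26 %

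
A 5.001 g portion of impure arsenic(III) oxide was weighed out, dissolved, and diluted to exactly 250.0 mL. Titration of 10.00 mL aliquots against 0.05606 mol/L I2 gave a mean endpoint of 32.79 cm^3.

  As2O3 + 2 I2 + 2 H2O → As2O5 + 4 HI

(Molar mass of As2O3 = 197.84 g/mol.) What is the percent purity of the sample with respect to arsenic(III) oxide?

90.90 %

n(I2) per titration = 0.03279 × 0.05606 = 1.838 × 10^-3 mol
From the 1:2 ratio, n(As2O3) in each aliquot = 1/2 × 1.838 × 10^-3 = 9.191 × 10^-4 mol
n(As2O3) in the whole flask = 9.191 × 10^-4 × 250.0/10.00 = 0.02298 mol
mass of As2O3 = 0.02298 × 197.84 = 4.546 g
% As2O3 = 4.546 / 5.001 × 100 = 90.90 %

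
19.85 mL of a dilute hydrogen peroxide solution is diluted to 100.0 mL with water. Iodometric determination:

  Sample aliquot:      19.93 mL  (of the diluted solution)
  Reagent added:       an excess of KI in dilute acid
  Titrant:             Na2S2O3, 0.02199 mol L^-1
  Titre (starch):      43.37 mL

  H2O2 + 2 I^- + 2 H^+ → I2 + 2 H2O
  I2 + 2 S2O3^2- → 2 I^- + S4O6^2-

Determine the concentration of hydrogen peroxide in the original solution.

n(S2O3^2-) = 0.04337 × 0.02199 = 9.537 × 10^-4 mol
n(I2) = n(S2O3^2-)/2 = 4.769 × 10^-4 mol
n(H2O2) in the aliquot = 4.769 × 10^-4 mol (1:1 ratio)
[H2O2]_dilute = 4.769 × 10^-4 / 0.01993 = 0.02393 mol/L
[H2O2]_original = 0.02393 × 100.0/19.85 = 0.1205 mol/L

0.1205 mol/L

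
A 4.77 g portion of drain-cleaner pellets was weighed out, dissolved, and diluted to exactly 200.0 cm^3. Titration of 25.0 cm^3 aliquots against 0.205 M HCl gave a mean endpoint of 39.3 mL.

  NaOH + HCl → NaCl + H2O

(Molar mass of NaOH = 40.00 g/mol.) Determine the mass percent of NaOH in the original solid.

n(HCl) per titration = 0.0393 × 0.205 = 8.06 × 10^-3 mol
n(NaOH) in each aliquot = 8.06 × 10^-3 mol (1:1 ratio)
n(NaOH) in the whole flask = 8.06 × 10^-3 × 200.0/25.0 = 0.0645 mol
mass of NaOH = 0.0645 × 40.00 = 2.58 g
% NaOH = 2.58 / 4.77 × 100 = 54.0 %

54.0 %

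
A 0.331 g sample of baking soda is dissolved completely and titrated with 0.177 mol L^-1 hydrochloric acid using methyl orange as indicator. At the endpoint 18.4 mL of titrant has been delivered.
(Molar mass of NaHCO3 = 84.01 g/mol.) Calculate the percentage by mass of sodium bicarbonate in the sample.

82.7 %

NaHCO3 + HCl → NaCl + H2O + CO2
n(HCl) = 0.0184 L × 0.177 mol/L = 3.26 × 10^-3 mol
n(NaHCO3) = 3.26 × 10^-3 mol (1:1 ratio)
mass of NaHCO3 = 3.26 × 10^-3 × 84.01 g/mol = 0.274 g
% NaHCO3 = 0.274 / 0.331 × 100 = 82.7 %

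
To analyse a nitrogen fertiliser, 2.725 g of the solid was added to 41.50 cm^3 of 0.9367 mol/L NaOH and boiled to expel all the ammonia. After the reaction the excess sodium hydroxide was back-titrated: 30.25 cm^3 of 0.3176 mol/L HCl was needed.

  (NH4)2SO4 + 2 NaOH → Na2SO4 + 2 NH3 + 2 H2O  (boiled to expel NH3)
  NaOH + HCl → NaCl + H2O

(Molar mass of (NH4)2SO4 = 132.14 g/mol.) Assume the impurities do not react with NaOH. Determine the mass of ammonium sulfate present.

1.934 g

n(NaOH) added = 0.04150 × 0.9367 = 0.03887 mol
n(HCl) used in back-titration = 0.03025 × 0.3176 = 9.607 × 10^-3 mol
n(NaOH) left over = 9.607 × 10^-3 mol (1:1 ratio)
n(NaOH) consumed by analyte = 0.03887 − 9.607 × 10^-3 = 0.02927 mol
From the 1:2 ratio, n((NH4)2SO4) = 1/2 × 0.02927 = 0.01463 mol
mass of (NH4)2SO4 = 0.01463 × 132.14 = 1.934 g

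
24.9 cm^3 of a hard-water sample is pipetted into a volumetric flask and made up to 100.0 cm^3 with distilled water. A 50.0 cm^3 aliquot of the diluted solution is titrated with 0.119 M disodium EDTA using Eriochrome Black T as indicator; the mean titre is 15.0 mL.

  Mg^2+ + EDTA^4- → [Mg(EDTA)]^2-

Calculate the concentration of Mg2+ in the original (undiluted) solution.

n(EDTA) = 0.0150 × 0.119 = 1.78 × 10^-3 mol
n(Mg2+) in the aliquot = 1.78 × 10^-3 mol (1:1 ratio)
[Mg2+]_dilute = 1.78 × 10^-3 / 0.0500 = 0.0357 mol/L
Dilution factor = 100.0 / 24.9 = 4.016
[Mg2+]_stock = 0.0357 × 4.016 = 0.143 mol/L

0.143 M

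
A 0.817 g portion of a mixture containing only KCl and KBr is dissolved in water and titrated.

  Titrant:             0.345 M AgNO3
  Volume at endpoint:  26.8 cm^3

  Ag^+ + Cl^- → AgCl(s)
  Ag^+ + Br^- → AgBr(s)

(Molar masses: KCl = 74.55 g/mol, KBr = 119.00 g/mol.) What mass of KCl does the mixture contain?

n(AgNO3) = 0.0268 × 0.345 = 9.25 × 10^-3 mol
Let x = n(KCl), y = n(KBr).
Titrant: 1x + 1y = 9.25 × 10^-3;  mass: 74.55x + 119.00y = 0.817
Solving, x = 6.37 × 10^-3 mol, y = 2.87 × 10^-3 mol
mass of KCl = 6.37 × 10^-3 × 74.55 = 0.475 g

0.475 g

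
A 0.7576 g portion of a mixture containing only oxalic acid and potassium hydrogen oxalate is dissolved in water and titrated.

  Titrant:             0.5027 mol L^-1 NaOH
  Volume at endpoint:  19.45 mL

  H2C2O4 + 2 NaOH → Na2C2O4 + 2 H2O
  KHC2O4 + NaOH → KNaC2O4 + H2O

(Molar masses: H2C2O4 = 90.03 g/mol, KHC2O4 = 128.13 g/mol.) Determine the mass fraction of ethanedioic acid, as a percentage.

n(NaOH) = 0.01945 × 0.5027 = 9.778 × 10^-3 mol
Let x = n(H2C2O4), y = n(KHC2O4).
Titrant: 2x + 1y = 9.778 × 10^-3;  mass: 90.03x + 128.13y = 0.7576
Solving, x = 2.979 × 10^-3 mol, y = 3.820 × 10^-3 mol
mass of H2C2O4 = 2.979 × 10^-3 × 90.03 = 0.2682 g
% H2C2O4 = 0.2682 / 0.7576 × 100 = 35.40 %

35.40 %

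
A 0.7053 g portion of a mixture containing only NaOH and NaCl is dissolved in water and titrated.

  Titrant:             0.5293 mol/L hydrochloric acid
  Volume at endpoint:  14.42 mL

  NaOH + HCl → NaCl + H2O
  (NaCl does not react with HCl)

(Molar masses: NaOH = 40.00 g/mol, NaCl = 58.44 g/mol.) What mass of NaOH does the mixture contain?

n(HCl) = 0.01442 × 0.5293 = 7.633 × 10^-3 mol
Let x = n(NaOH), y = n(NaCl).
Titrant: 1x = 7.633 × 10^-3;  mass: 40.00x + 58.44y = 0.7053
Solving, x = 7.633 × 10^-3 mol, y = 6.845 × 10^-3 mol
mass of NaOH = 7.633 × 10^-3 × 40.00 = 0.3053 g

0.3053 g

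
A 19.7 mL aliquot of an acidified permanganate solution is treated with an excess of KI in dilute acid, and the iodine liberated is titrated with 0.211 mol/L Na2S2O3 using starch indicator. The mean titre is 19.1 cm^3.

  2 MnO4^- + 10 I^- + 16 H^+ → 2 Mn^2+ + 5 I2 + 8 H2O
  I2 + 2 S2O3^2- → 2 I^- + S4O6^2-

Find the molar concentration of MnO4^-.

0.0409 mol/L

n(S2O3^2-) = 0.0191 × 0.211 = 4.03 × 10^-3 mol
n(I2) = n(S2O3^2-)/2 = 2.02 × 10^-3 mol
From the 2:5 ratio, n(MnO4^-) in the aliquot = 2/5 × 2.02 × 10^-3 = 8.06 × 10^-4 mol
[MnO4^-] = 8.06 × 10^-4 / 0.0197 = 0.0409 mol/L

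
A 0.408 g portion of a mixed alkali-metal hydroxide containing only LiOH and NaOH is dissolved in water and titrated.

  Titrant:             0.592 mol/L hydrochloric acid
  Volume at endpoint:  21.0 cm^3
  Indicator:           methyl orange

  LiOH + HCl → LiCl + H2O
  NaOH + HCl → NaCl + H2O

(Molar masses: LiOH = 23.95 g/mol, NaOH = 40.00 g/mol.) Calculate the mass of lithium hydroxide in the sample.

n(HCl) = 0.0210 × 0.592 = 0.0124 mol
Let x = n(LiOH), y = n(NaOH).
Titrant: 1x + 1y = 0.0124;  mass: 23.95x + 40.00y = 0.408
Solving, x = 5.56 × 10^-3 mol, y = 6.87 × 10^-3 mol
mass of LiOH = 5.56 × 10^-3 × 23.95 = 0.133 g

0.133 g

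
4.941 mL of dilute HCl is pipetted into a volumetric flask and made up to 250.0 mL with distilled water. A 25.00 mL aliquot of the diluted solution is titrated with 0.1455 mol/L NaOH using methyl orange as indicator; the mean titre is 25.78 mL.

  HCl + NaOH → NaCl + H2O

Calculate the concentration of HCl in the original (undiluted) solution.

n(NaOH) = 0.02578 × 0.1455 = 3.751 × 10^-3 mol
n(HCl) in the aliquot = 3.751 × 10^-3 mol (1:1 ratio)
[HCl]_dilute = 3.751 × 10^-3 / 0.02500 = 0.1500 mol/L
Dilution factor = 250.0 / 4.941 = 50.60
[HCl]_stock = 0.1500 × 50.60 = 7.592 mol/L

7.592 mol/L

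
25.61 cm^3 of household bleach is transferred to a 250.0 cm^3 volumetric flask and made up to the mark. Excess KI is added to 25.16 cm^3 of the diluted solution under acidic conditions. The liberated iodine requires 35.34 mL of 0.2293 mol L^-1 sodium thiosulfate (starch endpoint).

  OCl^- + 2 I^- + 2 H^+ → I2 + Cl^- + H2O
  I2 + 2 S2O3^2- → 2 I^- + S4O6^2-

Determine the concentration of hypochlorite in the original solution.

1.572 mol/L

n(S2O3^2-) = 0.03534 × 0.2293 = 8.103 × 10^-3 mol
n(I2) = n(S2O3^2-)/2 = 4.052 × 10^-3 mol
n(OCl^-) in the aliquot = 4.052 × 10^-3 mol (1:1 ratio)
[OCl^-]_dilute = 4.052 × 10^-3 / 0.02516 = 0.1610 mol/L
[OCl^-]_original = 0.1610 × 250.0/25.61 = 1.572 mol/L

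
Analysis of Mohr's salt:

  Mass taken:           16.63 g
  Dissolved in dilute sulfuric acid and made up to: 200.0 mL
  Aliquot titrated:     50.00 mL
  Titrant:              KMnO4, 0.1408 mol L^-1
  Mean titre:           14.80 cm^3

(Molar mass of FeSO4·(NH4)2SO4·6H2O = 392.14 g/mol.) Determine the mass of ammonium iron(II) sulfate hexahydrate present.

MnO4^- + 5 Fe^2+ + 8 H^+ → Mn^2+ + 5 Fe^3+ + 4 H2O
n(KMnO4) per titration = 0.01480 × 0.1408 = 2.084 × 10^-3 mol
From the 5:1 ratio, n(FeSO4·(NH4)2SO4·6H2O) in each aliquot = 5/1 × 2.084 × 10^-3 = 0.01042 mol
n(FeSO4·(NH4)2SO4·6H2O) in the whole flask = 0.01042 × 200.0/50.00 = 0.04168 mol
mass of FeSO4·(NH4)2SO4·6H2O = 0.04168 × 392.14 = 16.34 g

16.34 g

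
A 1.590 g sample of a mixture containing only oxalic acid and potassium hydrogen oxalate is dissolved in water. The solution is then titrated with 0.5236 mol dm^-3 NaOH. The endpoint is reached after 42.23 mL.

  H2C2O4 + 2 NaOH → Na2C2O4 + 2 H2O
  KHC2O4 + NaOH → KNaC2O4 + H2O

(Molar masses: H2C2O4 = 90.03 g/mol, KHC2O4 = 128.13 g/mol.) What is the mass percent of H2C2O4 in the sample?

42.35 %

n(NaOH) = 0.04223 × 0.5236 = 0.02211 mol
Let x = n(H2C2O4), y = n(KHC2O4).
Titrant: 2x + 1y = 0.02211;  mass: 90.03x + 128.13y = 1.590
Solving, x = 7.479 × 10^-3 mol, y = 7.154 × 10^-3 mol
mass of H2C2O4 = 7.479 × 10^-3 × 90.03 = 0.6733 g
% H2C2O4 = 0.6733 / 1.590 × 100 = 42.35 %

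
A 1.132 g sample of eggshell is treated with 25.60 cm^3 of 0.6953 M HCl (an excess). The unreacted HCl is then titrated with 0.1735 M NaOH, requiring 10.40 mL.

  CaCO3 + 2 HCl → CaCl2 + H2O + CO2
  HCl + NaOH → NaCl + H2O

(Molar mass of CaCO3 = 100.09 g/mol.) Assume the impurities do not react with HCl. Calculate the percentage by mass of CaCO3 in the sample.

n(HCl) added = 0.02560 × 0.6953 = 0.01780 mol
n(NaOH) used in back-titration = 0.01040 × 0.1735 = 1.804 × 10^-3 mol
n(HCl) left over = 1.804 × 10^-3 mol (1:1 ratio)
n(HCl) consumed by analyte = 0.01780 − 1.804 × 10^-3 = 0.01600 mol
From the 1:2 ratio, n(CaCO3) = 1/2 × 0.01600 = 7.998 × 10^-3 mol
mass of CaCO3 = 7.998 × 10^-3 × 100.09 = 0.8005 g
% CaCO3 = 0.8005 / 1.132 × 100 = 70.71 %

70.71 %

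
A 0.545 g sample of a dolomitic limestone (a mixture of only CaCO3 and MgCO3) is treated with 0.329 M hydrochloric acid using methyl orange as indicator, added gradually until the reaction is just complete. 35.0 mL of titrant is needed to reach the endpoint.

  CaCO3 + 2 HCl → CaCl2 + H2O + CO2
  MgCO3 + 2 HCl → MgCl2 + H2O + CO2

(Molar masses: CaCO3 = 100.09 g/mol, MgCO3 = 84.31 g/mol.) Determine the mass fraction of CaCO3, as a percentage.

n(HCl) = 0.0350 × 0.329 = 0.0115 mol
Let x = n(CaCO3), y = n(MgCO3).
Titrant: 2x + 2y = 0.0115;  mass: 100.09x + 84.31y = 0.545
Solving, x = 3.78 × 10^-3 mol, y = 1.98 × 10^-3 mol
mass of CaCO3 = 3.78 × 10^-3 × 100.09 = 0.378 g
% CaCO3 = 0.378 / 0.545 × 100 = 69.3 %

69.3 %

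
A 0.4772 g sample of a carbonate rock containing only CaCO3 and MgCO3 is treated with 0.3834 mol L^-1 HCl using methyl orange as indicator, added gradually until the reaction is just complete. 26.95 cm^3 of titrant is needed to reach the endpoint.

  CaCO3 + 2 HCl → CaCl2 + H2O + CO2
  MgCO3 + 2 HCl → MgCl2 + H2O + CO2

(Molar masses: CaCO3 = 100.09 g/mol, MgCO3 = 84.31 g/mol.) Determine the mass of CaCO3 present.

0.2640 g

n(HCl) = 0.02695 × 0.3834 = 0.01033 mol
Let x = n(CaCO3), y = n(MgCO3).
Titrant: 2x + 2y = 0.01033;  mass: 100.09x + 84.31y = 0.4772
Solving, x = 2.638 × 10^-3 mol, y = 2.528 × 10^-3 mol
mass of CaCO3 = 2.638 × 10^-3 × 100.09 = 0.2640 g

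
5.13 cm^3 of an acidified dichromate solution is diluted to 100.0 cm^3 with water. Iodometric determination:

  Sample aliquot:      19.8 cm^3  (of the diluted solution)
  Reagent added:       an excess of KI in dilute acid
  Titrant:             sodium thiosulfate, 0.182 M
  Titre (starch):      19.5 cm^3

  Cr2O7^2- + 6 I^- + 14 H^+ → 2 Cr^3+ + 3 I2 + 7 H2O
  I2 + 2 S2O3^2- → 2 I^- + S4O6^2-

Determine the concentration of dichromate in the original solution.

0.582 M

n(S2O3^2-) = 0.0195 × 0.182 = 3.55 × 10^-3 mol
n(I2) = n(S2O3^2-)/2 = 1.77 × 10^-3 mol
From the 1:3 ratio, n(Cr2O7^2-) in the aliquot = 1/3 × 1.77 × 10^-3 = 5.92 × 10^-4 mol
[Cr2O7^2-]_dilute = 5.92 × 10^-4 / 0.0198 = 0.0299 mol/L
[Cr2O7^2-]_original = 0.0299 × 100.0/5.13 = 0.582 mol/L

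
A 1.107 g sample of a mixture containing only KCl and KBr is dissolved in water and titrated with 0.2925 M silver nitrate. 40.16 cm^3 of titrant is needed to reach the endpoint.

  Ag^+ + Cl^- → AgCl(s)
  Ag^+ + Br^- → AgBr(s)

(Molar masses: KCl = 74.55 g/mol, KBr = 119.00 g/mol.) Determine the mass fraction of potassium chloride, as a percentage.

n(AgNO3) = 0.04016 × 0.2925 = 0.01175 mol
Let x = n(KCl), y = n(KBr).
Titrant: 1x + 1y = 0.01175;  mass: 74.55x + 119.00y = 1.107
Solving, x = 6.544 × 10^-3 mol, y = 5.203 × 10^-3 mol
mass of KCl = 6.544 × 10^-3 × 74.55 = 0.4878 g
% KCl = 0.4878 / 1.107 × 100 = 44.07 %

44.07 %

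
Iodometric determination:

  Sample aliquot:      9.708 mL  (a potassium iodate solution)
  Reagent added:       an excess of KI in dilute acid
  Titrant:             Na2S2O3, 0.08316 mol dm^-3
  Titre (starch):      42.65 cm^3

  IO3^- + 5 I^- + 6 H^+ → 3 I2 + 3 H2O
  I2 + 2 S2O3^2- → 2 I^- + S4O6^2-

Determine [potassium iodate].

0.06089 mol/L

n(S2O3^2-) = 0.04265 × 0.08316 = 3.547 × 10^-3 mol
n(I2) = n(S2O3^2-)/2 = 1.773 × 10^-3 mol
From the 1:3 ratio, n(IO3^-) in the aliquot = 1/3 × 1.773 × 10^-3 = 5.911 × 10^-4 mol
[IO3^-] = 5.911 × 10^-4 / 0.009708 = 0.06089 mol/L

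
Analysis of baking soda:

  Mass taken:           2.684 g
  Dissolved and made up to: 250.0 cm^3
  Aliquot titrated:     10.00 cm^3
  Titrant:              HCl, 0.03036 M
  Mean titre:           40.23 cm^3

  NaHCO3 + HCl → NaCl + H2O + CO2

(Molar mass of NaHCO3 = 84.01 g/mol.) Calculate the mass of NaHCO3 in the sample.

2.565 g

n(HCl) per titration = 0.04023 × 0.03036 = 1.221 × 10^-3 mol
n(NaHCO3) in each aliquot = 1.221 × 10^-3 mol (1:1 ratio)
n(NaHCO3) in the whole flask = 1.221 × 10^-3 × 250.0/10.00 = 0.03053 mol
mass of NaHCO3 = 0.03053 × 84.01 = 2.565 g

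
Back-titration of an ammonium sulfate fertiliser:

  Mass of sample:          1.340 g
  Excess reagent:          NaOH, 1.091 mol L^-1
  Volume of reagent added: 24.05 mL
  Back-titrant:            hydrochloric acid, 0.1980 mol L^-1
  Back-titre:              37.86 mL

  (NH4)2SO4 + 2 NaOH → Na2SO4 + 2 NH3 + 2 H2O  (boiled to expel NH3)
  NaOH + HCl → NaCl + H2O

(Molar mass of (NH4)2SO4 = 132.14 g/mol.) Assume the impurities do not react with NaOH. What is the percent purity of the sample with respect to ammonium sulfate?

n(NaOH) added = 0.02405 × 1.091 = 0.02624 mol
n(HCl) used in back-titration = 0.03786 × 0.1980 = 7.496 × 10^-3 mol
n(NaOH) left over = 7.496 × 10^-3 mol (1:1 ratio)
n(NaOH) consumed by analyte = 0.02624 − 7.496 × 10^-3 = 0.01874 mol
From the 1:2 ratio, n((NH4)2SO4) = 1/2 × 0.01874 = 9.371 × 10^-3 mol
mass of (NH4)2SO4 = 9.371 × 10^-3 × 132.14 = 1.238 g
% (NH4)2SO4 = 1.238 / 1.340 × 100 = 92.41 %

92.41 %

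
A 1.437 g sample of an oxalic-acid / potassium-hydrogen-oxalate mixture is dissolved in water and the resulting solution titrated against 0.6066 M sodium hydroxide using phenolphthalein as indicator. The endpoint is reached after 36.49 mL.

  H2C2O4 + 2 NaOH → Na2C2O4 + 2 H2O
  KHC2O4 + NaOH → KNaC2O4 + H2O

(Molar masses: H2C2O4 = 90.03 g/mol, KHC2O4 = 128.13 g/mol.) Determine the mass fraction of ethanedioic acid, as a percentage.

n(NaOH) = 0.03649 × 0.6066 = 0.02213 mol
Let x = n(H2C2O4), y = n(KHC2O4).
Titrant: 2x + 1y = 0.02213;  mass: 90.03x + 128.13y = 1.437
Solving, x = 8.417 × 10^-3 mol, y = 5.301 × 10^-3 mol
mass of H2C2O4 = 8.417 × 10^-3 × 90.03 = 0.7578 g
% H2C2O4 = 0.7578 / 1.437 × 100 = 52.73 %

52.73 %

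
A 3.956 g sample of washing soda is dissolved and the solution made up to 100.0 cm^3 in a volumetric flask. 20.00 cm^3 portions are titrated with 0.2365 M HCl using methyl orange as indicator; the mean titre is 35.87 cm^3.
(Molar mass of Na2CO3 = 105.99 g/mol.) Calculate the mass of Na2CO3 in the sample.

Na2CO3 + 2 HCl → 2 NaCl + H2O + CO2
n(HCl) per titration = 0.03587 × 0.2365 = 8.483 × 10^-3 mol
From the 1:2 ratio, n(Na2CO3) in each aliquot = 1/2 × 8.483 × 10^-3 = 4.242 × 10^-3 mol
n(Na2CO3) in the whole flask = 4.242 × 10^-3 × 100.0/20.00 = 0.02121 mol
mass of Na2CO3 = 0.02121 × 105.99 = 2.248 g

2.248 g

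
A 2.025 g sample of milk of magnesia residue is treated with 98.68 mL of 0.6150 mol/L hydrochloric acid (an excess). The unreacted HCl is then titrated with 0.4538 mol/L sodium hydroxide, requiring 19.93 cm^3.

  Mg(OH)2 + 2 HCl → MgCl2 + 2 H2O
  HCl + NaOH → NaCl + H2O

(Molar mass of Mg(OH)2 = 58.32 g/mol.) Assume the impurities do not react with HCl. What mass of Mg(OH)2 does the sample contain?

n(HCl) added = 0.09868 × 0.6150 = 0.06069 mol
n(NaOH) used in back-titration = 0.01993 × 0.4538 = 9.044 × 10^-3 mol
n(HCl) left over = 9.044 × 10^-3 mol (1:1 ratio)
n(HCl) consumed by analyte = 0.06069 − 9.044 × 10^-3 = 0.05164 mol
From the 1:2 ratio, n(Mg(OH)2) = 1/2 × 0.05164 = 0.02582 mol
mass of Mg(OH)2 = 0.02582 × 58.32 = 1.506 g

1.506 g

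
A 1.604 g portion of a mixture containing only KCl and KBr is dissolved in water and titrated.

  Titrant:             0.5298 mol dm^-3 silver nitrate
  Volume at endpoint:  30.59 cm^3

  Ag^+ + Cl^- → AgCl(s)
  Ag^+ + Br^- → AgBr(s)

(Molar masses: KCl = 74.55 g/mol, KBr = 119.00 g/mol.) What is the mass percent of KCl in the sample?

33.94 %

n(AgNO3) = 0.03059 × 0.5298 = 0.01621 mol
Let x = n(KCl), y = n(KBr).
Titrant: 1x + 1y = 0.01621;  mass: 74.55x + 119.00y = 1.604
Solving, x = 7.302 × 10^-3 mol, y = 8.904 × 10^-3 mol
mass of KCl = 7.302 × 10^-3 × 74.55 = 0.5444 g
% KCl = 0.5444 / 1.604 × 100 = 33.94 %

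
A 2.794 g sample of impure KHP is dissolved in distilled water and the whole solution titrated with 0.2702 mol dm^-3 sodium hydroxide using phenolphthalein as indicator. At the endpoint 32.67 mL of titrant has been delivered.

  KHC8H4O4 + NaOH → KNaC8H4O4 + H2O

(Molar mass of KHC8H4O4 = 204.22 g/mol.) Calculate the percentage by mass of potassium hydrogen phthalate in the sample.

n(NaOH) = 0.03267 L × 0.2702 mol/L = 8.827 × 10^-3 mol
n(KHC8H4O4) = 8.827 × 10^-3 mol (1:1 ratio)
mass of KHC8H4O4 = 8.827 × 10^-3 × 204.22 g/mol = 1.803 g
% KHC8H4O4 = 1.803 / 2.794 × 100 = 64.52 %

64.52 %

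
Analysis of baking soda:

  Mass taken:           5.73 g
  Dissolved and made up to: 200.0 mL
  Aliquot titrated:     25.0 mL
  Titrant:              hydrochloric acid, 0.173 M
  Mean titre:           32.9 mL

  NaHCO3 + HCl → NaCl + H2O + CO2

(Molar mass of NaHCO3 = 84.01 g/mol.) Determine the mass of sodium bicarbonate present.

3.83 g

n(HCl) per titration = 0.0329 × 0.173 = 5.69 × 10^-3 mol
n(NaHCO3) in each aliquot = 5.69 × 10^-3 mol (1:1 ratio)
n(NaHCO3) in the whole flask = 5.69 × 10^-3 × 200.0/25.0 = 0.0455 mol
mass of NaHCO3 = 0.0455 × 84.01 = 3.83 g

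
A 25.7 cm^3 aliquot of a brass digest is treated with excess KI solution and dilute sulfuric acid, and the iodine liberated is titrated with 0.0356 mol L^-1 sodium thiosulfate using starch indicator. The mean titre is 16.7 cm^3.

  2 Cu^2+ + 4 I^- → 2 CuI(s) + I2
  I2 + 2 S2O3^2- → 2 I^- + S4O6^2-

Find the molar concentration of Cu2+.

n(S2O3^2-) = 0.0167 × 0.0356 = 5.95 × 10^-4 mol
n(I2) = n(S2O3^2-)/2 = 2.97 × 10^-4 mol
From the 2:1 ratio, n(Cu2+) in the aliquot = 2/1 × 2.97 × 10^-4 = 5.95 × 10^-4 mol
[Cu2+] = 5.95 × 10^-4 / 0.0257 = 0.0231 mol/L

0.0231 mol/L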